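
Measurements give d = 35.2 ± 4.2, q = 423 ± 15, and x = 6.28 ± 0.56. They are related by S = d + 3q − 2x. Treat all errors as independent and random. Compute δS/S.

Sums and differences: (δS)² = Σ (cᵢ δxᵢ)².
  (δd)² = 17.6;  (3·δq)² = 2020;  (2·δx)² = 1.25
δS = √(2040) = 45.2
S = 1290, so δS/S = 45.2/1290 = 0.0350.

0.0350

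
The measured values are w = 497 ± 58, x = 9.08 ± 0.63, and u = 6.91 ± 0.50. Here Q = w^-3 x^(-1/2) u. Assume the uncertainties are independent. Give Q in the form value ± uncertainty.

(1.87 ± 0.671) × 10^-8

Relative error in a monomial: (δQ/Q)² = Σ (nᵢ · δxᵢ/xᵢ)².
  (-3·δw/w)² = (-3×0.117)² = 0.123;  (−½·δx/x)² = (-0.5×0.0694)² = 0.00120;  (1·δu/u)² = (1×0.0724)² = 0.00524
δQ/Q = √(0.129) = 0.359
Q = 1.87e-08, so δQ = 0.359 × 1.87e-08 = 6.71e-09.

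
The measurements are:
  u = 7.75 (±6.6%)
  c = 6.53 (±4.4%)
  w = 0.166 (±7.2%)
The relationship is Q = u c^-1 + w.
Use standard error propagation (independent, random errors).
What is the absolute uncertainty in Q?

Let p = u·c^-1 = 1.19. δp/p = √((1·δu/u)² + (-1·δc/c)²) = √(0.00436 + 0.00194) = 0.0793, so δp = 0.0941.
Q = p + w: δQ = √(δp² + δw²) = √(0.00886 + 0.000143) = 0.0949

0.0949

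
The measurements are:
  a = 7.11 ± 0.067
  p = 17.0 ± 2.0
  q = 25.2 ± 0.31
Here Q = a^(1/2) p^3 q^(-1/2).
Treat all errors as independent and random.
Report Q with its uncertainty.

2610 ± 921

Q is a product of powers, so relative uncertainties combine in quadrature:
  (½·δa/a)² = (0.5×0.00942)² = 2.22e-05;  (3·δp/p)² = (3×0.118)² = 0.125;  (−½·δq/q)² = (-0.5×0.0123)² = 3.78e-05
δQ/Q = √(0.125) = 0.353
Q = 2610, so δQ = 0.353 × 2610 = 921.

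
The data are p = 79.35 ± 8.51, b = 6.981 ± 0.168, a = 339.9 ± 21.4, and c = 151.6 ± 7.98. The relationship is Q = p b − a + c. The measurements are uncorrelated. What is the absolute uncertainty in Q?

Let w = p·b = 553.9. δw/w = √((1·δp/p)² + (1·δb/b)²) = √(0.0115 + 0.000579) = 0.110, so δw = 60.9.
Q = w − a + c: δQ = √(δw² + δa² + δc²) = √(3710 + 458 + 63.7) = 65.0

65.0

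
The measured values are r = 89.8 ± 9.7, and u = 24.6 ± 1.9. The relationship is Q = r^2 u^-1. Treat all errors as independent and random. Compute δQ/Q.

Each factor contributes (exponent × relative error)² to (δQ/Q)²:
  (2·δr/r)² = (2×0.108)² = 0.0467;  (-1·δu/u)² = (-1×0.0772)² = 0.00597
δQ/Q = √(0.0526) = 0.229

0.229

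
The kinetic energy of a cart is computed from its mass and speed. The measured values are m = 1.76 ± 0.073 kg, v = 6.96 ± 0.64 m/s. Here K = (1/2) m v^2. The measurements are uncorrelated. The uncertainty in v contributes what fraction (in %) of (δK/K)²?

(δK/K)² = (1·δm/m)² + (2·δv/v)²
  m term: (1×0.0415)² = 0.00172
  v term: (2×0.0920)² = 0.0338
Total = 0.0355. Share from v = 0.0338/0.0355 = 0.952.

95.2%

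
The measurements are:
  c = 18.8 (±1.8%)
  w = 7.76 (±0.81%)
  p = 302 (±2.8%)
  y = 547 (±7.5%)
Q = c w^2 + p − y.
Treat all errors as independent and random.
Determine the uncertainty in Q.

Let h = c·w^2 = 1130. δh/h = √((1·δc/c)² + (2·δw/w)²) = √(0.000324 + 0.000262) = 0.0242, so δh = 27.4.
Q = h + p − y: δQ = √(δh² + δp² + δy²) = √(752 + 71.5 + 1680) = 50.1

50.1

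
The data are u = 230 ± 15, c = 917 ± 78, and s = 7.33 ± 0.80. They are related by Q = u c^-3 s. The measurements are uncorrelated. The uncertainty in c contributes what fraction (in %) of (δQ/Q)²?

80.1%

(δQ/Q)² = (1·δu/u)² + (-3·δc/c)² + (1·δs/s)²
  u term: (1×0.0652)² = 0.00425
  c term: (-3×0.0851)² = 0.0651
  s term: (1×0.109)² = 0.0119
Total = 0.0813. Share from c = 0.0651/0.0813 = 0.801.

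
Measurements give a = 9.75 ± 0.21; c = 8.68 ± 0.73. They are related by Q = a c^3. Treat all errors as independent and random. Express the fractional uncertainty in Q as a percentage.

25.3%

Q is a product of powers, so relative uncertainties combine in quadrature:
  (1·δa/a)² = (1×0.0215)² = 0.000464;  (3·δc/c)² = (3×0.0841)² = 0.0637
δQ/Q = √(0.0641) = 0.253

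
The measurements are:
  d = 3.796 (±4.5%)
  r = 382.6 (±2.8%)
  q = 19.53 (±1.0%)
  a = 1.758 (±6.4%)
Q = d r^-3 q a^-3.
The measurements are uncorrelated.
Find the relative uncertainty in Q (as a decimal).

Since Q is a product/quotient, work with relative uncertainties:
  (1·δd/d)² = (1×0.0450)² = 0.00202;  (-3·δr/r)² = (-3×0.0280)² = 0.00706;  (1·δq/q)² = (1×0.0100)² = 0.000100;  (-3·δa/a)² = (-3×0.0640)² = 0.0369
δQ/Q = √(0.0460) = 0.215

0.215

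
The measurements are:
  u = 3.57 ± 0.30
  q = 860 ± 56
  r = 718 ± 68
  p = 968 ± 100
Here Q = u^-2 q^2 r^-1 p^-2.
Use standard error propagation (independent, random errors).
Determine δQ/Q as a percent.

31.1%

Each factor contributes (exponent × relative error)² to (δQ/Q)²:
  (-2·δu/u)² = (-2×0.0840)² = 0.0282;  (2·δq/q)² = (2×0.0651)² = 0.0170;  (-1·δr/r)² = (-1×0.0947)² = 0.00897;  (-2·δp/p)² = (-2×0.103)² = 0.0427
δQ/Q = √(0.0969) = 0.311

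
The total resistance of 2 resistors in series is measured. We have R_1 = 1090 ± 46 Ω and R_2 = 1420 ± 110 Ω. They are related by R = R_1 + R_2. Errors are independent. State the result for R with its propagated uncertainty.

2510 ± 119 Ω

For a sum/difference, combine absolute errors in quadrature:
  (δR_1)² = 2120;  (δR_2)² = 12100
δR = √(14200) = 119 Ω
R = 2510 Ω.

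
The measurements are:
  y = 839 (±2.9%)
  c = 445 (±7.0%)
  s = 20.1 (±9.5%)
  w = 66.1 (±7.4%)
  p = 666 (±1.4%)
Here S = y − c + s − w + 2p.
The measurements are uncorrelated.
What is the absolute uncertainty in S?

44.0

Each term contributes (cᵢ δxᵢ)² to (δS)²:
  (δy)² = 592;  (δc)² = 970;  (δs)² = 3.65;  (δw)² = 23.9;  (2·δp)² = 348
δS = √(1940) = 44.0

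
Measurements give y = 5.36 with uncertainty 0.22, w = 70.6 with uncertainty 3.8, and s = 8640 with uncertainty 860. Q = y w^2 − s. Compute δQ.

Let p = y·w^2 = 26700. δp/p = √((1·δy/y)² + (2·δw/w)²) = √(0.00168 + 0.0116) = 0.115, so δp = 3080.
Q = p − s: δQ = √(δp² + δs²) = √(9.47e+06 + 7.4e+05) = 3200

3200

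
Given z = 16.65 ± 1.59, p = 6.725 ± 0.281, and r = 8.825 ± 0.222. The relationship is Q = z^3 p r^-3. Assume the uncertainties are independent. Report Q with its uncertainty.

45.16 ± 13.5

Products/powers → add relative errors in quadrature, weighted by exponent:
  (3·δz/z)² = (3×0.0955)² = 0.0821;  (1·δp/p)² = (1×0.0418)² = 0.00175;  (-3·δr/r)² = (-3×0.0252)² = 0.00570
δQ/Q = √(0.0895) = 0.299
Q = 45.16, so δQ = 0.299 × 45.16 = 13.5.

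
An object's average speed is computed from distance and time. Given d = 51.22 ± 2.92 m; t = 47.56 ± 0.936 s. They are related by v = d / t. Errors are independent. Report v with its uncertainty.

v is a product of powers, so relative uncertainties combine in quadrature:
  (1·δd/d)² = (1×0.0570)² = 0.00325;  (-1·δt/t)² = (-1×0.0197)² = 0.000387
δv/v = √(0.00364) = 0.0603
v = 1.077 m/s, so δv = 0.0603 × 1.077 = 0.0650 m/s.

1.077 ± 0.0650 m/s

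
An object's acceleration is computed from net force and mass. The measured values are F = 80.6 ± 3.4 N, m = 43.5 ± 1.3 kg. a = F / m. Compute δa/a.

0.0517

For a monomial a ∝ F, m^-1, fractional errors add in quadrature:
  (1·δF/F)² = (1×0.0422)² = 0.00178;  (-1·δm/m)² = (-1×0.0299)² = 0.000893
δa/a = √(0.00267) = 0.0517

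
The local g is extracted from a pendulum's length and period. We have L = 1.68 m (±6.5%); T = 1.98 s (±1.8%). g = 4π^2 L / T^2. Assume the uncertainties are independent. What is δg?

1.26 m/s^2

Relative error in a monomial: (δg/g)² = Σ (nᵢ · δxᵢ/xᵢ)².
  (1·δL/L)² = (1×0.0650)² = 0.00423;  (-2·δT/T)² = (-2×0.0180)² = 0.00130
δg/g = √(0.00552) = 0.0743
g = 16.9 m/s^2, so δg = 0.0743 × 16.9 = 1.26 m/s^2.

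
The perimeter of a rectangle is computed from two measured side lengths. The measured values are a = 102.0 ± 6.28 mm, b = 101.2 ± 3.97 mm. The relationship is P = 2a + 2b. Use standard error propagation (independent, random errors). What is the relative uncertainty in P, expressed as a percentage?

For a sum/difference, combine absolute errors in quadrature:
  (2·δa)² = 158;  (2·δb)² = 63.0
δP = √(221) = 14.9 mm
P = 406.4 mm, so δP/P = 14.9/406.4 = 0.0366.

3.66%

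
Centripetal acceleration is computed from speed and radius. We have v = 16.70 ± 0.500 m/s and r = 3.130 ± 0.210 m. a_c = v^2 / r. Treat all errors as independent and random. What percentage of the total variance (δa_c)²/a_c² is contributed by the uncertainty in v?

(δa_c/a_c)² = (2·δv/v)² + (-1·δr/r)²
  v term: (2×0.0299)² = 0.00359
  r term: (-1×0.0671)² = 0.00450
Total = 0.00809. Share from v = 0.00359/0.00809 = 0.443.

44.3%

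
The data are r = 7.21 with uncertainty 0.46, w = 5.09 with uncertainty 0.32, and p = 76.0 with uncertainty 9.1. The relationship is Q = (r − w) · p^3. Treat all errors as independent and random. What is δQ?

4.15e+05

Let u = r − w = 2.12. δu = √(δr² + δw²) = √(0.212 + 0.102) = 0.560, so δu/u = 0.264.
Q is then a monomial in u, p:
δQ/Q = √((δu/u)² + (3·δp/p)²) = √(0.0699 + 0.129) = 0.446
Q = 9.31e+05, so δQ = 0.446 × 9.31e+05 = 4.15e+05.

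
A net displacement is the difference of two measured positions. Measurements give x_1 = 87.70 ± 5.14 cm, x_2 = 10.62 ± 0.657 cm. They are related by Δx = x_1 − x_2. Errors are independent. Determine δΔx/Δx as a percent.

6.72%

Absolute uncertainties add in quadrature for a linear combination:
  (δx_1)² = 26.4;  (δx_2)² = 0.432
δΔx = √(26.9) = 5.18 cm
Δx = 77.08 cm, so δΔx/Δx = 5.18/77.08 = 0.0672.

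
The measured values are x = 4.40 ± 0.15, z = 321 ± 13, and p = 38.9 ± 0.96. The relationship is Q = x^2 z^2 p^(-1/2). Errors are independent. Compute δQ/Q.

0.107

Products/powers → add relative errors in quadrature, weighted by exponent:
  (2·δx/x)² = (2×0.0341)² = 0.00465;  (2·δz/z)² = (2×0.0405)² = 0.00656;  (−½·δp/p)² = (-0.5×0.0247)² = 0.000152
δQ/Q = √(0.0114) = 0.107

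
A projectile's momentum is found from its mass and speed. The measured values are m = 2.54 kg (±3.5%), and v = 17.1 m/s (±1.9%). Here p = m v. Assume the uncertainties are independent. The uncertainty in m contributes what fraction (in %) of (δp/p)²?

(δp/p)² = (1·δm/m)² + (1·δv/v)²
  m term: (1×0.0350)² = 0.00123
  v term: (1×0.0190)² = 0.000361
Total = 0.00159. Share from m = 0.00123/0.00159 = 0.772.

77.2%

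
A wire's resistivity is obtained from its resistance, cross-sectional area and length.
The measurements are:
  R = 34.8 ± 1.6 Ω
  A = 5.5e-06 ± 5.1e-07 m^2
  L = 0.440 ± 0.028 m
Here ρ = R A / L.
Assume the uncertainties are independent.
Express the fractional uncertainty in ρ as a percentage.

12.1%

Products/powers → add relative errors in quadrature, weighted by exponent:
  (1·δR/R)² = (1×0.0460)² = 0.00211;  (1·δA/A)² = (1×0.0927)² = 0.00860;  (-1·δL/L)² = (-1×0.0636)² = 0.00405
δρ/ρ = √(0.0148) = 0.121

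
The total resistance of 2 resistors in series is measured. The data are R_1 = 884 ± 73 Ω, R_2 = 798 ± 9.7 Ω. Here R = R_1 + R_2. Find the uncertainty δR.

73.6 Ω

Absolute uncertainties add in quadrature for a linear combination:
  (δR_1)² = 5330;  (δR_2)² = 94.1
δR = √(5420) = 73.6 Ω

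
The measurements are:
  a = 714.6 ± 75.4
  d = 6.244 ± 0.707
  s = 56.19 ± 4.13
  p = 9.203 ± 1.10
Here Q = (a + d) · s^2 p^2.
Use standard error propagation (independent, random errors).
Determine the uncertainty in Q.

5.77e+07

Let u = a + d = 720.8. δu = √(δa² + δd²) = √(5690 + 0.500) = 75.4, so δu/u = 0.105.
Q is then a monomial in u, s, p:
δQ/Q = √((δu/u)² + (2·δs/s)² + (2·δp/p)²) = √(0.0109 + 0.0216 + 0.0571) = 0.299
Q = 1.928e+08, so δQ = 0.299 × 1.928e+08 = 5.77e+07.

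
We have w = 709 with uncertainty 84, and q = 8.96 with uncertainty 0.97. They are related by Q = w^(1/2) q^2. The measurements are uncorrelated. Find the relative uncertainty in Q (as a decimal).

0.224

Relative error in a monomial: (δQ/Q)² = Σ (nᵢ · δxᵢ/xᵢ)².
  (½·δw/w)² = (0.5×0.118)² = 0.00351;  (2·δq/q)² = (2×0.108)² = 0.0469
δQ/Q = √(0.0504) = 0.224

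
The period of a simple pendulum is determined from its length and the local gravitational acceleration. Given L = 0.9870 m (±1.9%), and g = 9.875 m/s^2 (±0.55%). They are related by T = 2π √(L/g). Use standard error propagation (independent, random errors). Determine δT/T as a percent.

T is a product of powers, so relative uncertainties combine in quadrature:
  (½·δL/L)² = (0.5×0.0190)² = 9.02e-05;  (−½·δg/g)² = (-0.5×0.00550)² = 7.56e-06
δT/T = √(9.78e-05) = 0.00989

0.989%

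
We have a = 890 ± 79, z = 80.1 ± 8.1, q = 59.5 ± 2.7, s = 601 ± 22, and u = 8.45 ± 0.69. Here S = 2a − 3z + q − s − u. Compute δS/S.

Each term contributes (cᵢ δxᵢ)² to (δS)²:
  (2·δa)² = 25000;  (3·δz)² = 590;  (δq)² = 7.29;  (δs)² = 484;  (δu)² = 0.476
δS = √(26000) = 161
S = 990, so δS/S = 161/990 = 0.163.

0.163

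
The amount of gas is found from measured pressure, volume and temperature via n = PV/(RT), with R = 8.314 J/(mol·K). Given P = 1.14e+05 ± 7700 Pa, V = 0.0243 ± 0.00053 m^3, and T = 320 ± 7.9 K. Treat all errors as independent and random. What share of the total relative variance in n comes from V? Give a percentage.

8.42%

(δn/n)² = (1·δP/P)² + (1·δV/V)² + (-1·δT/T)²
  P term: (1×0.0675)² = 0.00456
  V term: (1×0.0218)² = 0.000476
  T term: (-1×0.0247)² = 0.000609
Total = 0.00565. Share from V = 0.000476/0.00565 = 0.0842.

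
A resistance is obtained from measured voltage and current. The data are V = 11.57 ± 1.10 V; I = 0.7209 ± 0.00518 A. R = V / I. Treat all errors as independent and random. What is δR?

Each factor contributes (exponent × relative error)² to (δR/R)²:
  (1·δV/V)² = (1×0.0951)² = 0.00904;  (-1·δI/I)² = (-1×0.00719)² = 5.16e-05
δR/R = √(0.00909) = 0.0953
R = 16.05 Ω, so δR = 0.0953 × 16.05 = 1.53 Ω.

1.53 Ω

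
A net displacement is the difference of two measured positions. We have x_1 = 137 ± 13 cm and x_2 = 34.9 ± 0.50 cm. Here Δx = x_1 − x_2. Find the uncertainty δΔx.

Sums and differences: (δΔx)² = Σ (cᵢ δxᵢ)².
  (δx_1)² = 169;  (δx_2)² = 0.250
δΔx = √(169) = 13.0 cm

13.0 cm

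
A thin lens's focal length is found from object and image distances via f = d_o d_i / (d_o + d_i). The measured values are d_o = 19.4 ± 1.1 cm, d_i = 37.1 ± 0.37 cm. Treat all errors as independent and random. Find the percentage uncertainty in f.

∂f/∂d_o = (d_i/(d_o+d_i))² = 0.431;  ∂f/∂d_i = (d_o/(d_o+d_i))² = 0.118
δf = √((∂f/∂d_o · δd_o)² + (∂f/∂d_i · δd_i)²) = √(0.225 + 0.00190) = 0.476 cm
f = 12.7 cm, so δf/f = 0.476/12.7 = 0.0374.

3.74%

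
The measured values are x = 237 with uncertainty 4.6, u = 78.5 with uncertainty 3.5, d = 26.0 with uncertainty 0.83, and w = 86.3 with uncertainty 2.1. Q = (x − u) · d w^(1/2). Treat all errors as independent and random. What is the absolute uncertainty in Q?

1910

Let h = x − u = 158. δh = √(δx² + δu²) = √(21.2 + 12.2) = 5.78, so δh/h = 0.0365.
Q is then a monomial in h, d, w:
δQ/Q = √((δh/h)² + (1·δd/d)² + (½·δw/w)²) = √(0.00133 + 0.00102 + 0.000148) = 0.0500
Q = 38300, so δQ = 0.0500 × 38300 = 1910.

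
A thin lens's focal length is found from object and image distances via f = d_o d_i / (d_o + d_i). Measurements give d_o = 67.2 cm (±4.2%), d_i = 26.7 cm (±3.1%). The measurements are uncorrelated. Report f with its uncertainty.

∂f/∂d_o = (d_i/(d_o+d_i))² = 0.0809;  ∂f/∂d_i = (d_o/(d_o+d_i))² = 0.512
δf = √((∂f/∂d_o · δd_o)² + (∂f/∂d_i · δd_i)²) = √(0.0521 + 0.180) = 0.481 cm
f = 19.1 cm.

19.1 ± 0.481 cm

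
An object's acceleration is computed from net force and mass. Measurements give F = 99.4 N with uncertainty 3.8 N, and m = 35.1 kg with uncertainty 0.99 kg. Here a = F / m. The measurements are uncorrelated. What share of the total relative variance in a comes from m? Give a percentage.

35.2%

(δa/a)² = (1·δF/F)² + (-1·δm/m)²
  F term: (1×0.0382)² = 0.00146
  m term: (-1×0.0282)² = 0.000796
Total = 0.00226. Share from m = 0.000796/0.00226 = 0.352.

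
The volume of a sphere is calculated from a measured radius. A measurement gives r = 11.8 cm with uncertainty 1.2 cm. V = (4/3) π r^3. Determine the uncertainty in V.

V ∝ r^3, so δV/V = |3| · δr/r = 3 × 0.102 = 0.305.
V = 6880 cm^3, so δV = 0.305 × 6880 = 2100 cm^3.

2100 cm^3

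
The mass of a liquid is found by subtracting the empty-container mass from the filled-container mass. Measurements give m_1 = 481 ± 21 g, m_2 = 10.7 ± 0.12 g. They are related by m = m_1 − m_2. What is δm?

21.0 g

Each term contributes (cᵢ δxᵢ)² to (δm)²:
  (δm_1)² = 441;  (δm_2)² = 0.0144
δm = √(441) = 21.0 g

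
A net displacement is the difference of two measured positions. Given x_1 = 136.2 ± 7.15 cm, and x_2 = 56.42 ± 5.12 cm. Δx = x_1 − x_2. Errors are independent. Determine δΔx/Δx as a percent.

11.0%

Sums and differences: (δΔx)² = Σ (cᵢ δxᵢ)².
  (δx_1)² = 51.1;  (δx_2)² = 26.2
δΔx = √(77.3) = 8.79 cm
Δx = 79.78 cm, so δΔx/Δx = 8.79/79.78 = 0.110.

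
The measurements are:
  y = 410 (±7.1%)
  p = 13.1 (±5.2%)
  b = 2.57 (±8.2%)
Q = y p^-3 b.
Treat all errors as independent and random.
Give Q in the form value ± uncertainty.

0.469 ± 0.0891

Products/powers → add relative errors in quadrature, weighted by exponent:
  (1·δy/y)² = (1×0.0710)² = 0.00504;  (-3·δp/p)² = (-3×0.0520)² = 0.0243;  (1·δb/b)² = (1×0.0820)² = 0.00672
δQ/Q = √(0.0361) = 0.190
Q = 0.469, so δQ = 0.190 × 0.469 = 0.0891.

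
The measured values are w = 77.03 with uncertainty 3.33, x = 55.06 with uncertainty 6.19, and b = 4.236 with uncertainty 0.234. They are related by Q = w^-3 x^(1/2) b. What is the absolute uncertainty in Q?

1.04e-05

Since Q is a product/quotient, work with relative uncertainties:
  (-3·δw/w)² = (-3×0.0432)² = 0.0168;  (½·δx/x)² = (0.5×0.112)² = 0.00316;  (1·δb/b)² = (1×0.0552)² = 0.00305
δQ/Q = √(0.0230) = 0.152
Q = 6.877e-05, so δQ = 0.152 × 6.877e-05 = 1.04e-05.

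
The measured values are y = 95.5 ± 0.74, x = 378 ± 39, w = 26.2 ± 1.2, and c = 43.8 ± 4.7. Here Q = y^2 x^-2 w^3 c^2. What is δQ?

7.23e+05

Each factor contributes (exponent × relative error)² to (δQ/Q)²:
  (2·δy/y)² = (2×0.00775)² = 0.000240;  (-2·δx/x)² = (-2×0.103)² = 0.0426;  (3·δw/w)² = (3×0.0458)² = 0.0189;  (2·δc/c)² = (2×0.107)² = 0.0461
δQ/Q = √(0.108) = 0.328
Q = 2.2e+06, so δQ = 0.328 × 2.2e+06 = 7.23e+05.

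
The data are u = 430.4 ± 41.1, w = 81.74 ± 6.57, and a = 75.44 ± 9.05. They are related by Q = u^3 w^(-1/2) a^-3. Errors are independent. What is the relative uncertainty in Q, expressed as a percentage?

For a monomial Q ∝ u^3, w^(-1/2), a^-3, fractional errors add in quadrature:
  (3·δu/u)² = (3×0.0955)² = 0.0821;  (−½·δw/w)² = (-0.5×0.0804)² = 0.00162;  (-3·δa/a)² = (-3×0.120)² = 0.130
δQ/Q = √(0.213) = 0.462

46.2%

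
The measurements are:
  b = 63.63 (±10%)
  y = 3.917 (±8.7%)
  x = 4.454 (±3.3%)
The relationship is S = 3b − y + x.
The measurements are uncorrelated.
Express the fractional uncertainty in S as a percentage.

Sums and differences: (δS)² = Σ (cᵢ δxᵢ)².
  (3·δb)² = 364;  (δy)² = 0.116;  (δx)² = 0.0216
δS = √(365) = 19.1
S = 191.4, so δS/S = 19.1/191.4 = 0.0997.

9.97%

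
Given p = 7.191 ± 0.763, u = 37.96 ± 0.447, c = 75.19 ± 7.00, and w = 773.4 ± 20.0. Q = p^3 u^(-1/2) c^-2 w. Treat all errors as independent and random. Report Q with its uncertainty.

8.256 ± 3.05

Since Q is a product/quotient, work with relative uncertainties:
  (3·δp/p)² = (3×0.106)² = 0.101;  (−½·δu/u)² = (-0.5×0.0118)² = 3.47e-05;  (-2·δc/c)² = (-2×0.0931)² = 0.0347;  (1·δw/w)² = (1×0.0259)² = 0.000669
δQ/Q = √(0.137) = 0.370
Q = 8.256, so δQ = 0.370 × 8.256 = 3.05.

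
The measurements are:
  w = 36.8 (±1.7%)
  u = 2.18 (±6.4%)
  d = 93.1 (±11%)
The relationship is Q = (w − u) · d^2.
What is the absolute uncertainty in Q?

66200

Let h = w − u = 34.6. δh = √(δw² + δu²) = √(0.391 + 0.0195) = 0.641, so δh/h = 0.0185.
Q is then a monomial in h, d:
δQ/Q = √((δh/h)² + (2·δd/d)²) = √(0.000343 + 0.0484) = 0.221
Q = 3e+05, so δQ = 0.221 × 3e+05 = 66200.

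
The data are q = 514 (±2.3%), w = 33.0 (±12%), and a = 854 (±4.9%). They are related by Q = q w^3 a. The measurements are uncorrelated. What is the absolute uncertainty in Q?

5.74e+09

Q is a product of powers, so relative uncertainties combine in quadrature:
  (1·δq/q)² = (1×0.0230)² = 0.000529;  (3·δw/w)² = (3×0.120)² = 0.130;  (1·δa/a)² = (1×0.0490)² = 0.00240
δQ/Q = √(0.133) = 0.364
Q = 1.58e+10, so δQ = 0.364 × 1.58e+10 = 5.74e+09.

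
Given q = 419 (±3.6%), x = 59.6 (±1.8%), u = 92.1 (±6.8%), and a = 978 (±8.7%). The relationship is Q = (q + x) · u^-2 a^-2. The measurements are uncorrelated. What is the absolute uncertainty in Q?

1.32e-08

Let w = q + x = 479. δw = √(δq² + δx²) = √(228 + 1.15) = 15.1, so δw/w = 0.0316.
Q is then a monomial in w, u, a:
δQ/Q = √((δw/w)² + (-2·δu/u)² + (-2·δa/a)²) = √(0.000998 + 0.0185 + 0.0303) = 0.223
Q = 5.9e-08, so δQ = 0.223 × 5.9e-08 = 1.32e-08.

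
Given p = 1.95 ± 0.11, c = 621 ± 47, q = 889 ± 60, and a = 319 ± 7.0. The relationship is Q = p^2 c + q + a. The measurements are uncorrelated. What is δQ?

326

Let w = p^2·c = 2360. δw/w = √((2·δp/p)² + (1·δc/c)²) = √(0.0127 + 0.00573) = 0.136, so δw = 321.
Q = w + q + a: δQ = √(δw² + δq² + δa²) = √(1.03e+05 + 3600 + 49.0) = 326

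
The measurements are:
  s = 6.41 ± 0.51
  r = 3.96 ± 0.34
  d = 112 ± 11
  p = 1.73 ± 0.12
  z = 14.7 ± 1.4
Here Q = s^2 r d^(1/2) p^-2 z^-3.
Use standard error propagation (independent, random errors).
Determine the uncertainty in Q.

0.0668

Since Q is a product/quotient, work with relative uncertainties:
  (2·δs/s)² = (2×0.0796)² = 0.0253;  (1·δr/r)² = (1×0.0859)² = 0.00737;  (½·δd/d)² = (0.5×0.0982)² = 0.00241;  (-2·δp/p)² = (-2×0.0694)² = 0.0192;  (-3·δz/z)² = (-3×0.0952)² = 0.0816
δQ/Q = √(0.136) = 0.369
Q = 0.181, so δQ = 0.369 × 0.181 = 0.0668.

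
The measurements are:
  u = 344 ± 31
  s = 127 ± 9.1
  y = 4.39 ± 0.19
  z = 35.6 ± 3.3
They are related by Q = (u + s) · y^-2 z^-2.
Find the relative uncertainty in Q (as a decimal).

0.216

Let w = u + s = 471. δw = √(δu² + δs²) = √(961 + 82.8) = 32.3, so δw/w = 0.0686.
Q is then a monomial in w, y, z:
δQ/Q = √((δw/w)² + (-2·δy/y)² + (-2·δz/z)²) = √(0.00471 + 0.00749 + 0.0344) = 0.216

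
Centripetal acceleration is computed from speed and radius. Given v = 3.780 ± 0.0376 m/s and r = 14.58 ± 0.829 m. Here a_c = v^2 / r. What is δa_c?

Since a_c is a product/quotient, work with relative uncertainties:
  (2·δv/v)² = (2×0.00995)² = 0.000396;  (-1·δr/r)² = (-1×0.0569)² = 0.00323
δa_c/a_c = √(0.00363) = 0.0602
a_c = 0.9800 m/s^2, so δa_c = 0.0602 × 0.9800 = 0.0590 m/s^2.

0.0590 m/s^2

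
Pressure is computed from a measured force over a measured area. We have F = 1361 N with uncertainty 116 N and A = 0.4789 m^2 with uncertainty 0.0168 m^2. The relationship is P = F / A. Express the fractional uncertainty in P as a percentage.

9.22%

P is a product of powers, so relative uncertainties combine in quadrature:
  (1·δF/F)² = (1×0.0852)² = 0.00726;  (-1·δA/A)² = (-1×0.0351)² = 0.00123
δP/P = √(0.00850) = 0.0922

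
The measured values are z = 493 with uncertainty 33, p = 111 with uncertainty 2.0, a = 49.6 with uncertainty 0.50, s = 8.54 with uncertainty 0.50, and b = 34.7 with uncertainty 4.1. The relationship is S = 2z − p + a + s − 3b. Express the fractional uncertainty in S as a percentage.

For a sum/difference, combine absolute errors in quadrature:
  (2·δz)² = 4360;  (δp)² = 4.00;  (δa)² = 0.250;  (δs)² = 0.250;  (3·δb)² = 151
δS = √(4510) = 67.2
S = 829, so δS/S = 67.2/829 = 0.0810.

8.10%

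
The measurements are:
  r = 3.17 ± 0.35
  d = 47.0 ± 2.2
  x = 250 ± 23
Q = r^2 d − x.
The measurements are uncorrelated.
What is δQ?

Let p = r^2·d = 472. δp/p = √((2·δr/r)² + (1·δd/d)²) = √(0.0488 + 0.00219) = 0.226, so δp = 107.
Q = p − x: δQ = √(δp² + δx²) = √(11400 + 529) = 109

109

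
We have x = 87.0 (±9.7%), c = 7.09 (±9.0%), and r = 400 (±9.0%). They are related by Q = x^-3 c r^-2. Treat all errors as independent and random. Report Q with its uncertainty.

(6.73 ± 2.38) × 10^-11

Products/powers → add relative errors in quadrature, weighted by exponent:
  (-3·δx/x)² = (-3×0.0970)² = 0.0847;  (1·δc/c)² = (1×0.0900)² = 0.00810;  (-2·δr/r)² = (-2×0.0900)² = 0.0324
δQ/Q = √(0.125) = 0.354
Q = 6.73e-11, so δQ = 0.354 × 6.73e-11 = 2.38e-11.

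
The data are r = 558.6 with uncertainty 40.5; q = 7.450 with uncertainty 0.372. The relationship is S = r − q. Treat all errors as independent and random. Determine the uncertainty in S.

40.5

Sums and differences: (δS)² = Σ (cᵢ δxᵢ)².
  (δr)² = 1640;  (δq)² = 0.138
δS = √(1640) = 40.5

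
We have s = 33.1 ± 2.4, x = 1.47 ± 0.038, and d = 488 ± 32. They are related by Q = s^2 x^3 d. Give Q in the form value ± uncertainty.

(1.70 ± 0.301) × 10^6

Products/powers → add relative errors in quadrature, weighted by exponent:
  (2·δs/s)² = (2×0.0725)² = 0.0210;  (3·δx/x)² = (3×0.0259)² = 0.00601;  (1·δd/d)² = (1×0.0656)² = 0.00430
δQ/Q = √(0.0313) = 0.177
Q = 1.7e+06, so δQ = 0.177 × 1.7e+06 = 3.01e+05.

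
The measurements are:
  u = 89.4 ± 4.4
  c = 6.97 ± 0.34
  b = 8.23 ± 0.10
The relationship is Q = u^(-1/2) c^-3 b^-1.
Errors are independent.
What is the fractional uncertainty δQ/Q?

For a monomial Q ∝ u^(-1/2), c^-3, b^-1, fractional errors add in quadrature:
  (−½·δu/u)² = (-0.5×0.0492)² = 0.000606;  (-3·δc/c)² = (-3×0.0488)² = 0.0214;  (-1·δb/b)² = (-1×0.0122)² = 0.000148
δQ/Q = √(0.0222) = 0.149

0.149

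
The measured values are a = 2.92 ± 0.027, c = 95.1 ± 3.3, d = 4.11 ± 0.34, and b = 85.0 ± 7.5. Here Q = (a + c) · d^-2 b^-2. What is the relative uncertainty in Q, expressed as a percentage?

Let u = a + c = 98.0. δu = √(δa² + δc²) = √(0.000729 + 10.9) = 3.30, so δu/u = 0.0337.
Q is then a monomial in u, d, b:
δQ/Q = √((δu/u)² + (-2·δd/d)² + (-2·δb/b)²) = √(0.00113 + 0.0274 + 0.0311) = 0.244

24.4%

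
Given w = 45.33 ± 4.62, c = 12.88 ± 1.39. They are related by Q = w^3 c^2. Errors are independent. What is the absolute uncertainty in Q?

Q is a product of powers, so relative uncertainties combine in quadrature:
  (3·δw/w)² = (3×0.102)² = 0.0935;  (2·δc/c)² = (2×0.108)² = 0.0466
δQ/Q = √(0.140) = 0.374
Q = 1.545e+07, so δQ = 0.374 × 1.545e+07 = 5.78e+06.

5.78e+06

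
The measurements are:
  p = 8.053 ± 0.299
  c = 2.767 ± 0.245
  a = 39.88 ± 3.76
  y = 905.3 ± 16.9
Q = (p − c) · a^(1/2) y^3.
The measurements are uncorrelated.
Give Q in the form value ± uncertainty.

(2.477 ± 0.256) × 10^10

Let u = p − c = 5.286. δu = √(δp² + δc²) = √(0.0894 + 0.0600) = 0.387, so δu/u = 0.0731.
Q is then a monomial in u, a, y:
δQ/Q = √((δu/u)² + (½·δa/a)² + (3·δy/y)²) = √(0.00535 + 0.00222 + 0.00314) = 0.103
Q = 2.477e+10, so δQ = 0.103 × 2.477e+10 = 2.56e+09.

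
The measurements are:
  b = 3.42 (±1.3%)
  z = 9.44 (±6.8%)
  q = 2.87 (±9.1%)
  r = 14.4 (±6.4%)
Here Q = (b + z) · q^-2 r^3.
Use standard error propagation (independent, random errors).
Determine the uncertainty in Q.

1260

Let u = b + z = 12.9. δu = √(δb² + δz²) = √(0.00198 + 0.412) = 0.643, so δu/u = 0.0500.
Q is then a monomial in u, q, r:
δQ/Q = √((δu/u)² + (-2·δq/q)² + (3·δr/r)²) = √(0.00250 + 0.0331 + 0.0369) = 0.269
Q = 4660, so δQ = 0.269 × 4660 = 1260.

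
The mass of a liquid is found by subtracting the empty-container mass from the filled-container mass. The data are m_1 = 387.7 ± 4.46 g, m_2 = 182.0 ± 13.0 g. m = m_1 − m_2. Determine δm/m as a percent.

6.68%

Sums and differences: (δm)² = Σ (cᵢ δxᵢ)².
  (δm_1)² = 19.9;  (δm_2)² = 169
δm = √(189) = 13.7 g
m = 205.7 g, so δm/m = 13.7/205.7 = 0.0668.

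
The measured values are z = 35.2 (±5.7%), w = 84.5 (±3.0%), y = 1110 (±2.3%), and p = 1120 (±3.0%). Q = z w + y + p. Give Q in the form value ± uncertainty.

5200 ± 196

Let h = z·w = 2970. δh/h = √((1·δz/z)² + (1·δw/w)²) = √(0.00325 + 0.000900) = 0.0644, so δh = 192.
Q = h + y + p: δQ = √(δh² + δy² + δp²) = √(36700 + 652 + 1130) = 196
Q = 5200.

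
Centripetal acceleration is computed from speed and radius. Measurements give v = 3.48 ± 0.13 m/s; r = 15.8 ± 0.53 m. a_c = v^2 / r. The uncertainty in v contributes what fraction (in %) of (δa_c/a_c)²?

83.2%

(δa_c/a_c)² = (2·δv/v)² + (-1·δr/r)²
  v term: (2×0.0374)² = 0.00558
  r term: (-1×0.0335)² = 0.00113
Total = 0.00671. Share from v = 0.00558/0.00671 = 0.832.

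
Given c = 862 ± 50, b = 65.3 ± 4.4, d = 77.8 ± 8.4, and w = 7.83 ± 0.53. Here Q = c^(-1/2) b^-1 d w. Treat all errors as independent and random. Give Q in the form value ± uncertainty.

Relative error in a monomial: (δQ/Q)² = Σ (nᵢ · δxᵢ/xᵢ)².
  (−½·δc/c)² = (-0.5×0.0580)² = 0.000841;  (-1·δb/b)² = (-1×0.0674)² = 0.00454;  (1·δd/d)² = (1×0.108)² = 0.0117;  (1·δw/w)² = (1×0.0677)² = 0.00458
δQ/Q = √(0.0216) = 0.147
Q = 0.318, so δQ = 0.147 × 0.318 = 0.0467.

0.318 ± 0.0467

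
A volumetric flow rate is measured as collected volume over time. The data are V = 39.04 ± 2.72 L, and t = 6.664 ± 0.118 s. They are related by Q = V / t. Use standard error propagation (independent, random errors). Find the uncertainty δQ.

0.421 L/s

For a monomial Q ∝ V, t^-1, fractional errors add in quadrature:
  (1·δV/V)² = (1×0.0697)² = 0.00485;  (-1·δt/t)² = (-1×0.0177)² = 0.000314
δQ/Q = √(0.00517) = 0.0719
Q = 5.858 L/s, so δQ = 0.0719 × 5.858 = 0.421 L/s.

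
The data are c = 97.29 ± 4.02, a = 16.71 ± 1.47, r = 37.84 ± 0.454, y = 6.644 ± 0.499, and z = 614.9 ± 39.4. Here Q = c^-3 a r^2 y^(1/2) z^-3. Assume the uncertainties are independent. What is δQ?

7.17e-11

Q is a product of powers, so relative uncertainties combine in quadrature:
  (-3·δc/c)² = (-3×0.0413)² = 0.0154;  (1·δa/a)² = (1×0.0880)² = 0.00774;  (2·δr/r)² = (2×0.0120)² = 0.000576;  (½·δy/y)² = (0.5×0.0751)² = 0.00141;  (-3·δz/z)² = (-3×0.0641)² = 0.0370
δQ/Q = √(0.0620) = 0.249
Q = 2.881e-10, so δQ = 0.249 × 2.881e-10 = 7.17e-11.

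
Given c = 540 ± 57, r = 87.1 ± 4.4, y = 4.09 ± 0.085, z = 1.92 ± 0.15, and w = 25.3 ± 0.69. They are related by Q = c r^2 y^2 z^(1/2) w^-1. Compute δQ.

5.98e+05

Each factor contributes (exponent × relative error)² to (δQ/Q)²:
  (1·δc/c)² = (1×0.106)² = 0.0111;  (2·δr/r)² = (2×0.0505)² = 0.0102;  (2·δy/y)² = (2×0.0208)² = 0.00173;  (½·δz/z)² = (0.5×0.0781)² = 0.00153;  (-1·δw/w)² = (-1×0.0273)² = 0.000744
δQ/Q = √(0.0253) = 0.159
Q = 3.75e+06, so δQ = 0.159 × 3.75e+06 = 5.98e+05.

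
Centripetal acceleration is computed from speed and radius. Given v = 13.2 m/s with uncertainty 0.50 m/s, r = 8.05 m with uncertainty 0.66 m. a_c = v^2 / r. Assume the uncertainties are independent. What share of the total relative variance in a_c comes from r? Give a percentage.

53.9%

(δa_c/a_c)² = (2·δv/v)² + (-1·δr/r)²
  v term: (2×0.0379)² = 0.00574
  r term: (-1×0.0820)² = 0.00672
Total = 0.0125. Share from r = 0.00672/0.0125 = 0.539.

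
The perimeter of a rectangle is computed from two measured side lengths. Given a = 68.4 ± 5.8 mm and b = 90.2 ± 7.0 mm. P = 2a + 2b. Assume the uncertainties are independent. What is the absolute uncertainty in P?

18.2 mm

Sums and differences: (δP)² = Σ (cᵢ δxᵢ)².
  (2·δa)² = 135;  (2·δb)² = 196
δP = √(331) = 18.2 mm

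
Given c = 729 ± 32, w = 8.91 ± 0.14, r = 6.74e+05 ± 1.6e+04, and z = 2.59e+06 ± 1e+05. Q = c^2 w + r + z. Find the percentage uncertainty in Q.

5.43%

Let p = c^2·w = 4.74e+06. δp/p = √((2·δc/c)² + (1·δw/w)²) = √(0.00771 + 0.000247) = 0.0892, so δp = 4.22e+05.
Q = p + r + z: δQ = √(δp² + δr² + δz²) = √(1.78e+11 + 2.56e+08 + 1e+10) = 4.34e+05
Q = 8e+06, so δQ/Q = 4.34e+05/8e+06 = 0.0543.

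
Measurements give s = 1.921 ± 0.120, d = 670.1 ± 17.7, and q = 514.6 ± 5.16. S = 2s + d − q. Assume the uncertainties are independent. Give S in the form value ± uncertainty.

159.3 ± 18.4

For a sum/difference, combine absolute errors in quadrature:
  (2·δs)² = 0.0576;  (δd)² = 313;  (δq)² = 26.6
δS = √(340) = 18.4
S = 159.3.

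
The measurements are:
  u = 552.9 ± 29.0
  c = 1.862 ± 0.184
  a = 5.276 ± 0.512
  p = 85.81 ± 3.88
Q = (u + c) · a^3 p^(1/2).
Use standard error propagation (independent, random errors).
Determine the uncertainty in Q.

Let w = u + c = 554.8. δw = √(δu² + δc²) = √(841 + 0.0339) = 29.0, so δw/w = 0.0523.
Q is then a monomial in w, a, p:
δQ/Q = √((δw/w)² + (3·δa/a)² + (½·δp/p)²) = √(0.00273 + 0.0848 + 0.000511) = 0.297
Q = 754700, so δQ = 0.297 × 754700 = 2.24e+05.

2.24e+05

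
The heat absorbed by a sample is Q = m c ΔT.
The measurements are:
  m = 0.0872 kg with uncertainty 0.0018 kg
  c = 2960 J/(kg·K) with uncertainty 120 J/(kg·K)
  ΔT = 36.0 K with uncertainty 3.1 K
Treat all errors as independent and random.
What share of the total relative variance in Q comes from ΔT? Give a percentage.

78.2%

(δQ/Q)² = (1·δm/m)² + (1·δc/c)² + (1·δΔT/ΔT)²
  m term: (1×0.0206)² = 0.000426
  c term: (1×0.0405)² = 0.00164
  ΔT term: (1×0.0861)² = 0.00742
Total = 0.00948. Share from ΔT = 0.00742/0.00948 = 0.782.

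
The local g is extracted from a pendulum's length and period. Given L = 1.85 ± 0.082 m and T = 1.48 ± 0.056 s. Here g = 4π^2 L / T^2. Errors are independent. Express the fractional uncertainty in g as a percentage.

Each factor contributes (exponent × relative error)² to (δg/g)²:
  (1·δL/L)² = (1×0.0443)² = 0.00196;  (-2·δT/T)² = (-2×0.0378)² = 0.00573
δg/g = √(0.00769) = 0.0877

8.77%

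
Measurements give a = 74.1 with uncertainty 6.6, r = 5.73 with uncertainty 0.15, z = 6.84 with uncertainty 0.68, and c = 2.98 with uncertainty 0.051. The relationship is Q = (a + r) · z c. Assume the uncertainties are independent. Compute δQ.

Let u = a + r = 79.8. δu = √(δa² + δr²) = √(43.6 + 0.0225) = 6.60, so δu/u = 0.0827.
Q is then a monomial in u, z, c:
δQ/Q = √((δu/u)² + (1·δz/z)² + (1·δc/c)²) = √(0.00684 + 0.00988 + 0.000293) = 0.130
Q = 1630, so δQ = 0.130 × 1630 = 212.

212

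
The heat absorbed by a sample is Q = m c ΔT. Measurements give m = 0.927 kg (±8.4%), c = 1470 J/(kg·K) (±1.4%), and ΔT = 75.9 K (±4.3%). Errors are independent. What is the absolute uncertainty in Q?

Each factor contributes (exponent × relative error)² to (δQ/Q)²:
  (1·δm/m)² = (1×0.0840)² = 0.00706;  (1·δc/c)² = (1×0.0140)² = 0.000196;  (1·δΔT/ΔT)² = (1×0.0430)² = 0.00185
δQ/Q = √(0.00910) = 0.0954
Q = 1.03e+05 J, so δQ = 0.0954 × 1.03e+05 = 9870 J.

9870 J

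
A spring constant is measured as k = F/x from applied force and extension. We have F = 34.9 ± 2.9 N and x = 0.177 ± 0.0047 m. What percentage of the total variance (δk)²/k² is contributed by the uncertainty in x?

9.27%

(δk/k)² = (1·δF/F)² + (-1·δx/x)²
  F term: (1×0.0831)² = 0.00690
  x term: (-1×0.0266)² = 0.000705
Total = 0.00761. Share from x = 0.000705/0.00761 = 0.0927.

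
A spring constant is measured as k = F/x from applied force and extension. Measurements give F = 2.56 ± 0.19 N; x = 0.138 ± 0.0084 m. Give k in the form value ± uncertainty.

18.6 ± 1.78 N/m

Since k is a product/quotient, work with relative uncertainties:
  (1·δF/F)² = (1×0.0742)² = 0.00551;  (-1·δx/x)² = (-1×0.0609)² = 0.00371
δk/k = √(0.00921) = 0.0960
k = 18.6 N/m, so δk = 0.0960 × 18.6 = 1.78 N/m.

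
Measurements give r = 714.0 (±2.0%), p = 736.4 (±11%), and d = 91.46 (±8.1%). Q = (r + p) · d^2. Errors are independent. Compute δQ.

2.08e+06

Let u = r + p = 1450. δu = √(δr² + δp²) = √(204 + 6560) = 82.3, so δu/u = 0.0567.
Q is then a monomial in u, d:
δQ/Q = √((δu/u)² + (2·δd/d)²) = √(0.00322 + 0.0262) = 0.172
Q = 1.213e+07, so δQ = 0.172 × 1.213e+07 = 2.08e+06.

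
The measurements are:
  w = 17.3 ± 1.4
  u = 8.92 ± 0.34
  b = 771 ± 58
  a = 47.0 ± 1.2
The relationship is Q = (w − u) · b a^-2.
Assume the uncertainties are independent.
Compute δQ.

0.569

Let h = w − u = 8.38. δh = √(δw² + δu²) = √(1.96 + 0.116) = 1.44, so δh/h = 0.172.
Q is then a monomial in h, b, a:
δQ/Q = √((δh/h)² + (1·δb/b)² + (-2·δa/a)²) = √(0.0296 + 0.00566 + 0.00261) = 0.194
Q = 2.92, so δQ = 0.194 × 2.92 = 0.569.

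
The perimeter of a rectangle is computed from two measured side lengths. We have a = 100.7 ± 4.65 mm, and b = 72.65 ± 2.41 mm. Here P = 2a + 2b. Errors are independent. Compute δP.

Sums and differences: (δP)² = Σ (cᵢ δxᵢ)².
  (2·δa)² = 86.5;  (2·δb)² = 23.2
δP = √(110) = 10.5 mm

10.5 mm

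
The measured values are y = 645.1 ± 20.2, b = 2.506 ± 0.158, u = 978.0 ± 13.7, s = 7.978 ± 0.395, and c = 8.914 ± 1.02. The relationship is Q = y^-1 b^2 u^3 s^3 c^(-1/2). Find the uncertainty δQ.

Relative error in a monomial: (δQ/Q)² = Σ (nᵢ · δxᵢ/xᵢ)².
  (-1·δy/y)² = (-1×0.0313)² = 0.000981;  (2·δb/b)² = (2×0.0630)² = 0.0159;  (3·δu/u)² = (3×0.0140)² = 0.00177;  (3·δs/s)² = (3×0.0495)² = 0.0221;  (−½·δc/c)² = (-0.5×0.114)² = 0.00327
δQ/Q = √(0.0440) = 0.210
Q = 1.549e+09, so δQ = 0.210 × 1.549e+09 = 3.25e+08.

3.25e+08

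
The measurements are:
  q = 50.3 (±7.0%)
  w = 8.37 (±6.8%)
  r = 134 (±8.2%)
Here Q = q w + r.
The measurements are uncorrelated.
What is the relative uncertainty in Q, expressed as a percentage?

Let p = q·w = 421. δp/p = √((1·δq/q)² + (1·δw/w)²) = √(0.00490 + 0.00462) = 0.0976, so δp = 41.1.
Q = p + r: δQ = √(δp² + δr²) = √(1690 + 121) = 42.5
Q = 555, so δQ/Q = 42.5/555 = 0.0766.

7.66%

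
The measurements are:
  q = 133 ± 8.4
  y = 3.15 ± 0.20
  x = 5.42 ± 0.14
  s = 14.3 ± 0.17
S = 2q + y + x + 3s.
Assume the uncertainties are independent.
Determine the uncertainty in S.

16.8

For a sum/difference, combine absolute errors in quadrature:
  (2·δq)² = 282;  (δy)² = 0.0400;  (δx)² = 0.0196;  (3·δs)² = 0.260
δS = √(283) = 16.8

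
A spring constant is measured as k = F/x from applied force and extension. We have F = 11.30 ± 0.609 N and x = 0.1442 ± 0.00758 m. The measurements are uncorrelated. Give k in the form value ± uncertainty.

For a monomial k ∝ F, x^-1, fractional errors add in quadrature:
  (1·δF/F)² = (1×0.0539)² = 0.00290;  (-1·δx/x)² = (-1×0.0526)² = 0.00276
δk/k = √(0.00567) = 0.0753
k = 78.36 N/m, so δk = 0.0753 × 78.36 = 5.90 N/m.

78.36 ± 5.90 N/m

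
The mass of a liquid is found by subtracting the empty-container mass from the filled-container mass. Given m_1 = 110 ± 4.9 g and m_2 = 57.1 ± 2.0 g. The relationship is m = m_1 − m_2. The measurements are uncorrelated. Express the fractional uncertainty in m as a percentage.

10.0%

Each term contributes (cᵢ δxᵢ)² to (δm)²:
  (δm_1)² = 24.0;  (δm_2)² = 4.00
δm = √(28.0) = 5.29 g
m = 52.9 g, so δm/m = 5.29/52.9 = 0.100.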